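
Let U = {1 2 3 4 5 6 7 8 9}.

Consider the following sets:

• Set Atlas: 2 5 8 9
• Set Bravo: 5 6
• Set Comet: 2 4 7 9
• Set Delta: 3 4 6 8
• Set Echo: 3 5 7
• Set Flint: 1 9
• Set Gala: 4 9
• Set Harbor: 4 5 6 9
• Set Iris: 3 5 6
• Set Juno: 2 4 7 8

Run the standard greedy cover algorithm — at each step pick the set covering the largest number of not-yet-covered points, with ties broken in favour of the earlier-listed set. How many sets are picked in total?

Greedy: pick Atlas (covers 4 new) → pick Delta (covers 3 new) → pick Comet (covers 1 new) → pick Flint (covers 1 new). Total picks: 4.
(The true minimum cover uses only 3 sets, so greedy is not optimal here.)

4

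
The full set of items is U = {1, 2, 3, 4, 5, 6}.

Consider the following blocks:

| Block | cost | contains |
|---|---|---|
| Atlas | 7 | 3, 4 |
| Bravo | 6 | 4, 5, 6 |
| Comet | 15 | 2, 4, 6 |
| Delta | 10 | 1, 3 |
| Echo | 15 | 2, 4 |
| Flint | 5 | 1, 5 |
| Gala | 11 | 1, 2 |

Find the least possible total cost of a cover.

24

Atlas, Bravo, Gala together cover every item (Atlas ∪ Bravo ∪ Gala = {1, 2, 3, 4, 5, 6}); total cost 7 + 6 + 11 = 24.
The greedy pick Bravo, Delta, Gala costs 27; no covering selection beats 24.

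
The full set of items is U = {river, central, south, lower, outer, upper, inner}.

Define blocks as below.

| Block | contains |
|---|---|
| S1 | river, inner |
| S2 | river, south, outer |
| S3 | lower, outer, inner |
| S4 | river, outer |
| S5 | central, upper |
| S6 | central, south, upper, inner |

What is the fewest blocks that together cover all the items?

3

S3 and S4 and S6 together: S3 ∪ S4 ∪ S6 = {river, central, south, lower, outer, upper, inner} — every item is covered.
Only S3 contains lower, so S3 is forced; the remaining 4 items need at least 2 more blocks (each remaining block adds at most 3) — so at least 3 blocks are needed, and 3 is optimal.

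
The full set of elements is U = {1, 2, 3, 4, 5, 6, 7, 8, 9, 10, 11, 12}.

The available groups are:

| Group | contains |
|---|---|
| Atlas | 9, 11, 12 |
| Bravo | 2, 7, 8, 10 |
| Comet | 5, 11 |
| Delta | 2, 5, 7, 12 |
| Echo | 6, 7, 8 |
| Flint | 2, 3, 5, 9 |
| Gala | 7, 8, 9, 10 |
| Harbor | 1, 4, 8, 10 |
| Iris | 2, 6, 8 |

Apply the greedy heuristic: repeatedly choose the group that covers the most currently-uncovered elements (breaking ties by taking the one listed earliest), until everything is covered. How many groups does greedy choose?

Greedy: pick Bravo (covers 4 new) → pick Atlas (covers 3 new) → pick Flint (covers 2 new) → pick Harbor (covers 2 new) → pick Echo (covers 1 new). Total picks: 5.
(The true minimum cover uses only 4 groups, so greedy is not optimal here.)

5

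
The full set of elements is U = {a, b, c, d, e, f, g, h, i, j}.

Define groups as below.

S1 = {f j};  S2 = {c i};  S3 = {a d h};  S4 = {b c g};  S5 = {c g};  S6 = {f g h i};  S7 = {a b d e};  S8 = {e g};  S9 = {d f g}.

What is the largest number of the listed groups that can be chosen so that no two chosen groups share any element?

4

S1, S2, S3, S8 are pairwise disjoint (S1={f,j}; S2={c,i}; S3={a,d,h}; S8={e,g}).
Every remaining group overlaps one of these, and no 5 of the listed groups are pairwise disjoint, so 4 is the maximum.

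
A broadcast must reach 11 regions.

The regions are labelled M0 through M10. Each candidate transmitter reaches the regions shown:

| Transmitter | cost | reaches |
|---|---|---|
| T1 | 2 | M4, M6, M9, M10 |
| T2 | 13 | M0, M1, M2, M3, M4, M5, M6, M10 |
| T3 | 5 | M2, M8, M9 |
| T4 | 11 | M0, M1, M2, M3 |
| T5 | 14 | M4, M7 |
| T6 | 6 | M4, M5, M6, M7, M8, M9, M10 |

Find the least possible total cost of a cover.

17

T4, T6 together cover every region (T4 ∪ T6 = {M0, M1, M2, M3, M4, M5, M6, M7, M8, M9, M10}); total cost 11 + 6 = 17.
The greedy pick T1, T6, T4 costs 19; no covering selection beats 17.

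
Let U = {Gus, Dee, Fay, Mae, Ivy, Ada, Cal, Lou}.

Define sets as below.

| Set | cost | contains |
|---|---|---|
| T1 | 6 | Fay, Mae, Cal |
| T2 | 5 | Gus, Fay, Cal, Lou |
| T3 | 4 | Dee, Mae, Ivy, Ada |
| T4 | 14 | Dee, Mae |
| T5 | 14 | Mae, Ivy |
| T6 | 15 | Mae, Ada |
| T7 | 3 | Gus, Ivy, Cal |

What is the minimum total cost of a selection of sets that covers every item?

T2, T3 together cover every item (T2 ∪ T3 = {Gus, Dee, Fay, Mae, Ivy, Ada, Cal, Lou}); total cost 5 + 4 = 9.
No covering selection has total cost below 9.

9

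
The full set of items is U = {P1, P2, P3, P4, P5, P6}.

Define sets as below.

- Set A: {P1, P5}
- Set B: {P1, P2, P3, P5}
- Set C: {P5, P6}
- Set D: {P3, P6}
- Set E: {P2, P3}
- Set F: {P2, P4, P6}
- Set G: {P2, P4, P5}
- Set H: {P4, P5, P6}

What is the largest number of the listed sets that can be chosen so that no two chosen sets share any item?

A, D are pairwise disjoint (A={P1,P5}; D={P3,P6}).
Every remaining set overlaps one of these, and no 3 of the listed sets are pairwise disjoint, so 2 is the maximum.

2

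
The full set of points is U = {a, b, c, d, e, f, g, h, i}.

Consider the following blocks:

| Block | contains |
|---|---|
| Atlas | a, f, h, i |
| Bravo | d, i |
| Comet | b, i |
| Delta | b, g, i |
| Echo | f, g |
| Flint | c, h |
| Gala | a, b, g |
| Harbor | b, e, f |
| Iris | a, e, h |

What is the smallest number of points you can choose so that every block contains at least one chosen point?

4

Take T = {b, d, g, h}. Each listed block contains at least one of these, so T is a hitting set of size 4.
No choice of 3 points meets every block, so 4 is the minimum.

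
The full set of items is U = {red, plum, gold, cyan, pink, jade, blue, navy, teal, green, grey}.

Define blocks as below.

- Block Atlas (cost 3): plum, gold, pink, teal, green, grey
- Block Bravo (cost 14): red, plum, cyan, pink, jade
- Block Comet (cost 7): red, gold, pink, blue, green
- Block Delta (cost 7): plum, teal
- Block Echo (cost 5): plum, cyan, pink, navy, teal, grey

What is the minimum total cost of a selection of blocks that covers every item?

Bravo, Comet, Echo together cover every item (Bravo ∪ Comet ∪ Echo = {red, plum, gold, cyan, pink, jade, blue, navy, teal, green, grey}); total cost 14 + 7 + 5 = 26.
The greedy pick Atlas, Echo, Comet, Bravo costs 29; no covering selection beats 26.

26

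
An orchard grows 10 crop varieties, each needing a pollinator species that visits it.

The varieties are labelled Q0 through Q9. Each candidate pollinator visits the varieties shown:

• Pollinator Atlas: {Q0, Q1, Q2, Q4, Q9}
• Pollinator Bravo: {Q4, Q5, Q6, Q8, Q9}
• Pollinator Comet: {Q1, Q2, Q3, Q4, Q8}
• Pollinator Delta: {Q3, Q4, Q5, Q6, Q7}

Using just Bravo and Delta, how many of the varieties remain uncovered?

3

Union of Bravo, Delta = {Q3, Q4, Q5, Q6, Q7, Q8, Q9}.
Not covered: Q0, Q1, Q2 — 3 varieties.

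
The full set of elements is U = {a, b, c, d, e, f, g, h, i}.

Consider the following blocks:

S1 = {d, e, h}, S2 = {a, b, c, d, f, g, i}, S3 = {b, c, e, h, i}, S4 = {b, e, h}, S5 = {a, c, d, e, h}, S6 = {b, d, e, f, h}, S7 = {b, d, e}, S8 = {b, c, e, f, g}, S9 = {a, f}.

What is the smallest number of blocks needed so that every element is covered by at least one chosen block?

2

Take {S2, S3}. Their union is {a, b, c, d, e, f, g, h, i}, which is all 9 elements.
No single block has all 9 elements (the largest, S2, has 7), so 2 is optimal.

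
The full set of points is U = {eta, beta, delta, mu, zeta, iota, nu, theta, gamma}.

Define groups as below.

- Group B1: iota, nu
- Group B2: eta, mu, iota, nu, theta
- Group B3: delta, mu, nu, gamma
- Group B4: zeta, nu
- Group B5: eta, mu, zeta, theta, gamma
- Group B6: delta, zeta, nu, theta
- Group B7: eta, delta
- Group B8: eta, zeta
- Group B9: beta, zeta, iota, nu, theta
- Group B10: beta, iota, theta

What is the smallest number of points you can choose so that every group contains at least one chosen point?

3

H = {delta, zeta, iota} meets every group (each contains at least one member of H), and |H| = 3.
The groups B3, B8, B10 are pairwise disjoint, so any hitting set needs a separate point for each — at least 3. Hence 3 is optimal.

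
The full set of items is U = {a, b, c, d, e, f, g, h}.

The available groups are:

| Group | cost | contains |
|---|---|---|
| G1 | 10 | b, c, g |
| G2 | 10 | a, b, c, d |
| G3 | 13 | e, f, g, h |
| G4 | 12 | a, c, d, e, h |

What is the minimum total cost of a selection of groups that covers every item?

23

G2, G3 together cover every item (G2 ∪ G3 = {a, b, c, d, e, f, g, h}); total cost 10 + 13 = 23.
The greedy pick G4, G1, G3 costs 35; no covering selection beats 23.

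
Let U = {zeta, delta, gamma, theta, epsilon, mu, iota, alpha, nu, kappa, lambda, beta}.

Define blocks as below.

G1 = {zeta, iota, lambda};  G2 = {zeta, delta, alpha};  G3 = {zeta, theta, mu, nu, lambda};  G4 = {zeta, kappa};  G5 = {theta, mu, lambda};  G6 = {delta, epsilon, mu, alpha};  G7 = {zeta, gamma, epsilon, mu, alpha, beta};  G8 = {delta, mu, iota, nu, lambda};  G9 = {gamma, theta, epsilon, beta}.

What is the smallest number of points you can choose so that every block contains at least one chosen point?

3

H = {zeta, theta, mu} meets every block (each contains at least one member of H), and |H| = 3.
The blocks G4, G8, G9 are pairwise disjoint, so any hitting set needs a separate point for each — at least 3. Hence 3 is optimal.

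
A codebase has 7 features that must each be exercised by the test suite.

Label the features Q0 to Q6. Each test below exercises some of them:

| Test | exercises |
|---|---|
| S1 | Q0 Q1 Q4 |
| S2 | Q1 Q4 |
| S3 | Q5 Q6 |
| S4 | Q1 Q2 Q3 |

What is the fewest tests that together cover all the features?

Take {S1, S3, S4}. Their union is {Q0, Q1, Q2, Q3, Q4, Q5, Q6}, which is all 7 features.
Each test has at most 3 features, and 2·3 = 6 < 7 — so at least 3 tests are needed, and 3 is optimal.

3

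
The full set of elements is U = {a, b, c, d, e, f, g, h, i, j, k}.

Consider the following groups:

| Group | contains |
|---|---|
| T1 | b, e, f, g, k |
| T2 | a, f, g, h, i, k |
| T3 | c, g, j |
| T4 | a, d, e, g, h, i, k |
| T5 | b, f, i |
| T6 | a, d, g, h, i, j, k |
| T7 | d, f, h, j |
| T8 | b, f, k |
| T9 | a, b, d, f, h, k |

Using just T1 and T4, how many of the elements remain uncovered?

Union of T1, T4 = {a, b, d, e, f, g, h, i, k}.
Not covered: c, j — 2 elements.

2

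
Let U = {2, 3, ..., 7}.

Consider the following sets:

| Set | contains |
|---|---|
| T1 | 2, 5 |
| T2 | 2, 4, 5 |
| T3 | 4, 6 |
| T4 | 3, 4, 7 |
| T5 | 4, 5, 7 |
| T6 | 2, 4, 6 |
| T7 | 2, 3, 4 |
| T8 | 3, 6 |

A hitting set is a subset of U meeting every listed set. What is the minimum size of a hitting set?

H = {2, 3, 4} meets every set (each contains at least one member of H), and |H| = 3.
No choice of 2 elements meets every set, so 3 is the minimum.

3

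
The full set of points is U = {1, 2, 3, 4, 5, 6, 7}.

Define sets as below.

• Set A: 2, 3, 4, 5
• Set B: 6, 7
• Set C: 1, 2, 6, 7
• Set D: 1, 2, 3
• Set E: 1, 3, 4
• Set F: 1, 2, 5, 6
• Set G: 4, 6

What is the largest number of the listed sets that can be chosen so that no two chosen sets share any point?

2

B, E are pairwise disjoint (B={6,7}; E={1,3,4}).
Every remaining set overlaps one of these, and no 3 of the listed sets are pairwise disjoint, so 2 is the maximum.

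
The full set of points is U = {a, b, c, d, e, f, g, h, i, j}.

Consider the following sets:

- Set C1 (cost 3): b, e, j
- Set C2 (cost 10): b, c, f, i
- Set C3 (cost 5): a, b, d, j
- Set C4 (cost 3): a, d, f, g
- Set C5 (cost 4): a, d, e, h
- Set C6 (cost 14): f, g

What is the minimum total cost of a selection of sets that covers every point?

C1, C2, C4, C5 together cover every point (C1 ∪ C2 ∪ C4 ∪ C5 = {a, b, c, d, e, f, g, h, i, j}); total cost 3 + 10 + 3 + 4 = 20.
No covering selection has total cost below 20.

20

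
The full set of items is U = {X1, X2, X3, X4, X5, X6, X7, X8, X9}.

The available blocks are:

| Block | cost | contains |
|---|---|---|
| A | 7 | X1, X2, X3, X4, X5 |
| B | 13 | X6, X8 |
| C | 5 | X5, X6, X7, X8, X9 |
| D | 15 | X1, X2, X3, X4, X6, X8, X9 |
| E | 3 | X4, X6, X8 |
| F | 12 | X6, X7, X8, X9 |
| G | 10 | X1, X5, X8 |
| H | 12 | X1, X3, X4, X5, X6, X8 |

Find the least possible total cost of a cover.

12

A, C together cover every item (A ∪ C = {X1, X2, X3, X4, X5, X6, X7, X8, X9}); total cost 7 + 5 = 12.
No covering selection has total cost below 12.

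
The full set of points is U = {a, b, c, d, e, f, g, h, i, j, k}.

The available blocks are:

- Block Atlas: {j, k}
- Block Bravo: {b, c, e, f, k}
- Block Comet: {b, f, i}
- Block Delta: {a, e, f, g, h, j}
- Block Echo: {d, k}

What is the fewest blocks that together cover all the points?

Take {Bravo, Comet, Delta, Echo}. Their union is {a, b, c, d, e, f, g, h, i, j, k}, which is all 11 points.
No 3 of the 5 blocks cover everything (all 10 combinations miss at least one point), so 4 is optimal.

4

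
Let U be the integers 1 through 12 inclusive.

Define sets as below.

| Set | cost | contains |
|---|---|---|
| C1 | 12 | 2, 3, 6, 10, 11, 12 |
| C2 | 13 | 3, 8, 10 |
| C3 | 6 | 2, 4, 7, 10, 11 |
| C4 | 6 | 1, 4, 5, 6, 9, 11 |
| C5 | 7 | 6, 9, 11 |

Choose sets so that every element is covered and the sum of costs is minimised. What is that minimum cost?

C1, C2, C3, C4 together cover every element (C1 ∪ C2 ∪ C3 ∪ C4 = {1, 2, 3, 4, 5, 6, 7, 8, 9, 10, 11, 12}); total cost 12 + 13 + 6 + 6 = 37.
No covering selection has total cost below 37.

37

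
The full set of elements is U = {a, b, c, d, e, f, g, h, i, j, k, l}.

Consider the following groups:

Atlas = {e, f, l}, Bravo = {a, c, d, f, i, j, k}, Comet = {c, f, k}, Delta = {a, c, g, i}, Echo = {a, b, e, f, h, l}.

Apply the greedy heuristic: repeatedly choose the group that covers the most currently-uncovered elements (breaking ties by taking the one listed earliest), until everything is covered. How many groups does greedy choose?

Greedy: pick Bravo (covers 7 new) → pick Echo (covers 4 new) → pick Delta (covers 1 new). Total picks: 3.

3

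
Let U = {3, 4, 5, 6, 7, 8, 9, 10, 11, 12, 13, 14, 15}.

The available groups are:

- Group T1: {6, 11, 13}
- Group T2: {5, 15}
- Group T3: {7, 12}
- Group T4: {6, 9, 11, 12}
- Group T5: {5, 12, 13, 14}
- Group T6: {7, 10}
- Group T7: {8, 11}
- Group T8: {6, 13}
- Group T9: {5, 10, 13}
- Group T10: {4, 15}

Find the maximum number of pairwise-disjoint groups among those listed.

T3, T7, T8, T10 are pairwise disjoint (T3={7,12}; T7={8,11}; T8={6,13}; T10={4,15}).
Every remaining group overlaps one of these, and no 5 of the listed groups are pairwise disjoint, so 4 is the maximum.

4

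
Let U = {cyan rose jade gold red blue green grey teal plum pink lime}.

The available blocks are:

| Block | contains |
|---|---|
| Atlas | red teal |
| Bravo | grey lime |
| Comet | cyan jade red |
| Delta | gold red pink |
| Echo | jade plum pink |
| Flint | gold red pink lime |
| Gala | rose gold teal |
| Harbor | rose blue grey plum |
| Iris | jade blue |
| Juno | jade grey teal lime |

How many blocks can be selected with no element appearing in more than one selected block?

Atlas, Bravo, Echo are pairwise disjoint (Atlas={red,teal}; Bravo={grey,lime}; Echo={jade,plum,pink}).
Every remaining block overlaps one of these, and no 4 of the listed blocks are pairwise disjoint, so 3 is the maximum.

3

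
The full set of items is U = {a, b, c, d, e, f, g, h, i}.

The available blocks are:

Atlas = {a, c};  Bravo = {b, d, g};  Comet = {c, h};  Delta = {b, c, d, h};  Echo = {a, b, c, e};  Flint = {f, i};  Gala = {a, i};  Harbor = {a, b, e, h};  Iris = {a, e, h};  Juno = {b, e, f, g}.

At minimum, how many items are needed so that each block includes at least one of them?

T = {a, c, f, g} meets every block (each contains at least one member of T), and |T| = 4.
No choice of 3 items meets every block, so 4 is the minimum.

4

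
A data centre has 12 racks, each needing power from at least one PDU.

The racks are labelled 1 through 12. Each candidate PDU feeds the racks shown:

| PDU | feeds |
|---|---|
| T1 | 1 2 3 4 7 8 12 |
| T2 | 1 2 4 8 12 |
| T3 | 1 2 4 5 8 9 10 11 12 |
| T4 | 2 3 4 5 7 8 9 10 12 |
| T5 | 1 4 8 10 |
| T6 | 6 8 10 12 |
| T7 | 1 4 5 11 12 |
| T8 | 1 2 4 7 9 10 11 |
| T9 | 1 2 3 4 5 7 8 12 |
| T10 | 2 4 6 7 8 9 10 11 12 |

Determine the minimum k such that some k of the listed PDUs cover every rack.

Take {T9, T10}. Their union is {1, 2, 3, 4, 5, 6, 7, 8, 9, 10, 11, 12}, which is all 12 racks.
No single PDU has all 12 racks (the largest, T3, has 9), so 2 is optimal.

2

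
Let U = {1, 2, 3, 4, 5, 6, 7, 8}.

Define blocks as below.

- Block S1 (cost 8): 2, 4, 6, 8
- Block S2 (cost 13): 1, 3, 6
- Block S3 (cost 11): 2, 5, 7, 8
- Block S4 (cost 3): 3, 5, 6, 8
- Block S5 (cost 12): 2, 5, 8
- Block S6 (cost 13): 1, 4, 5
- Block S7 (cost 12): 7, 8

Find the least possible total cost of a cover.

27

S3, S4, S6 together cover every item (S3 ∪ S4 ∪ S6 = {1, 2, 3, 4, 5, 6, 7, 8}); total cost 11 + 3 + 13 = 27.
The greedy pick S4, S1, S3, S2 costs 35; no covering selection beats 27.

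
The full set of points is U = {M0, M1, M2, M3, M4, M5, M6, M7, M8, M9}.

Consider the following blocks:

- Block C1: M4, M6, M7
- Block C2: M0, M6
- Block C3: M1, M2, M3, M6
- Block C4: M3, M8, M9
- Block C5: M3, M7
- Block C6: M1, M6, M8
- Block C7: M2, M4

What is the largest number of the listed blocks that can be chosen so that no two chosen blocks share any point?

C5, C6, C7 are pairwise disjoint (C5={M3,M7}; C6={M1,M6,M8}; C7={M2,M4}).
Every remaining block overlaps one of these, and no 4 of the listed blocks are pairwise disjoint, so 3 is the maximum.

3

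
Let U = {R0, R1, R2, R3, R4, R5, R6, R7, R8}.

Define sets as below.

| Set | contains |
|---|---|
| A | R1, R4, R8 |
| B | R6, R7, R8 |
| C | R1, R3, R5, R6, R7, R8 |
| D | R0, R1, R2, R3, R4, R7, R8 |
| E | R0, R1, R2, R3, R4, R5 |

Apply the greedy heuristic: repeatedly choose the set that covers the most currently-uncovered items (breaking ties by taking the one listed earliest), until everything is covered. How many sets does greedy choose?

2

Greedy: pick D (covers 7 new) → pick C (covers 2 new). Total picks: 2.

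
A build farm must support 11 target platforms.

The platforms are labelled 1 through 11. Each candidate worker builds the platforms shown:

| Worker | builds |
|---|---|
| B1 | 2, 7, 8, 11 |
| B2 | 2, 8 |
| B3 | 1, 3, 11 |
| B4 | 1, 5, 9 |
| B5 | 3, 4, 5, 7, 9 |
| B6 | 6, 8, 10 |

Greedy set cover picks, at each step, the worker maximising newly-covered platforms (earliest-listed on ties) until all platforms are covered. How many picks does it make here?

Greedy: pick B5 (covers 5 new) → pick B1 (covers 3 new) → pick B6 (covers 2 new) → pick B3 (covers 1 new). Total picks: 4.

4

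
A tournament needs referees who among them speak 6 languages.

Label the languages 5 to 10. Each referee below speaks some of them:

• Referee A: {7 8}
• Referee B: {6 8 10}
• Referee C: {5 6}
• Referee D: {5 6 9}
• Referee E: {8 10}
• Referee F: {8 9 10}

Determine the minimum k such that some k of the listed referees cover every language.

A and B and D together: A ∪ B ∪ D = {5, 6, 7, 8, 9, 10} — every language is covered.
Only A contains 7, so A is forced; the remaining 4 languages need at least 2 more referees (each remaining referee adds at most 3) — so at least 3 referees are needed, and 3 is optimal.

3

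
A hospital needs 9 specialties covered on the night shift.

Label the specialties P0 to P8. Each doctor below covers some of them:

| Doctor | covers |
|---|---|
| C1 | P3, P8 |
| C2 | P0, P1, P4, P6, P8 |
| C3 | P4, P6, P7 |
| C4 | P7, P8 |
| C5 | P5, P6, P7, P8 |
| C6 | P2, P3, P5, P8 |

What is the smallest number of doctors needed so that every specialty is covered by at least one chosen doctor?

Take {C2, C3, C6}. Their union is {P0, P1, P2, P3, P4, P5, P6, P7, P8}, which is all 9 specialties.
Only C2 contains P0, so C2 is forced; the remaining 4 specialties need at least 2 more doctors (each remaining doctor adds at most 3) — so at least 3 doctors are needed, and 3 is optimal.

3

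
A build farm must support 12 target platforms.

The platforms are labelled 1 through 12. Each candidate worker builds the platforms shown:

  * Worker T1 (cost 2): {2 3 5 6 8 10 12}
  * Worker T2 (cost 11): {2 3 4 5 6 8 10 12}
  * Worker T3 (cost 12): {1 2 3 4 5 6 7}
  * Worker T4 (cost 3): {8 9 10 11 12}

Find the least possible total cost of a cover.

T3, T4 together cover every platform (T3 ∪ T4 = {1, 2, 3, 4, 5, 6, 7, 8, 9, 10, 11, 12}); total cost 12 + 3 = 15.
The greedy pick T1, T4, T3 costs 17; no covering selection beats 15.

15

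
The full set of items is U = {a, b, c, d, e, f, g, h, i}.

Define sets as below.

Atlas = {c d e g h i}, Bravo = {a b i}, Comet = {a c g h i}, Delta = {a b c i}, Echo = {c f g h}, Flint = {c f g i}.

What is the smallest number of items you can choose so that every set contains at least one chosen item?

T = {h, i} meets every set (each contains at least one member of T), and |T| = 2.
The sets Bravo, Echo are pairwise disjoint, so any hitting set needs a separate item for each — at least 2. Hence 2 is optimal.

2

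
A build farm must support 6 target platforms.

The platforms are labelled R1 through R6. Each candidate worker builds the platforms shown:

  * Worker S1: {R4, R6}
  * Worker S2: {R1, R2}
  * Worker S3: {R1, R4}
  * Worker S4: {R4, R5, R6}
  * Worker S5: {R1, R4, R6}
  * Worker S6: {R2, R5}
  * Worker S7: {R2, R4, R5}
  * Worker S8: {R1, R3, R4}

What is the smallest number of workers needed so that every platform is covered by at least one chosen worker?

3

S4 and S6 and S8 together: S4 ∪ S6 ∪ S8 = {R1, R2, R3, R4, R5, R6} — every platform is covered.
Only S8 contains R3, so S8 is forced; the remaining 3 platforms need at least 2 more workers (each remaining worker adds at most 2) — so at least 3 workers are needed, and 3 is optimal.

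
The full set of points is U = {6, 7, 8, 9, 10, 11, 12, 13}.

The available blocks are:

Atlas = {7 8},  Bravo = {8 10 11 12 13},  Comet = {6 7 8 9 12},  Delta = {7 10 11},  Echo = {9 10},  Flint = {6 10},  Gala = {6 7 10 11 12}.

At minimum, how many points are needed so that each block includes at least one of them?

The 2 points {8, 10} hit every block.
The blocks Atlas, Echo are pairwise disjoint, so any hitting set needs a separate point for each — at least 2. Hence 2 is optimal.

2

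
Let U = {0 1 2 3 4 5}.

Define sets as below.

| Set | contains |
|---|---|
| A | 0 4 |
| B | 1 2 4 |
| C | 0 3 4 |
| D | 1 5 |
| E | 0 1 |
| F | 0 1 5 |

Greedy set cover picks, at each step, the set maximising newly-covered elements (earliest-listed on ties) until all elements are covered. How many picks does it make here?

3

Greedy: pick B (covers 3 new) → pick C (covers 2 new) → pick D (covers 1 new). Total picks: 3.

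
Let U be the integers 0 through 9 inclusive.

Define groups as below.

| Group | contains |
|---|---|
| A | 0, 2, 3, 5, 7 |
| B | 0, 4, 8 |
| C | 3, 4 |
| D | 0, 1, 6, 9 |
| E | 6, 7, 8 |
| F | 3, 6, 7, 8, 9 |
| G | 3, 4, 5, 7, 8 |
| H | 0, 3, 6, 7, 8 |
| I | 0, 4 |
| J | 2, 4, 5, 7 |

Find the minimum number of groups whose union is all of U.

3

D, H, and J cover everything between them: the union {0, 1, 2, 3, 4, 5, 6, 7, 8, 9} is all of U.
Only D contains 1, so D is forced; the remaining 6 points need at least 2 more groups (each remaining group adds at most 5) — so at least 3 groups are needed, and 3 is optimal.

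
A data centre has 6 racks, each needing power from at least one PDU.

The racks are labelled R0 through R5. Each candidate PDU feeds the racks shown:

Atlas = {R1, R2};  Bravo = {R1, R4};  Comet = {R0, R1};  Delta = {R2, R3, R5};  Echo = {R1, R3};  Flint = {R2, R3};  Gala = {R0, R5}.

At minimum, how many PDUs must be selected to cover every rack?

3

Bravo and Comet and Delta together: Bravo ∪ Comet ∪ Delta = {R0, R1, R2, R3, R4, R5} — every rack is covered.
Only Bravo contains R4, so Bravo is forced; the remaining 4 racks need at least 2 more PDUs (each remaining PDU adds at most 3) — so at least 3 PDUs are needed, and 3 is optimal.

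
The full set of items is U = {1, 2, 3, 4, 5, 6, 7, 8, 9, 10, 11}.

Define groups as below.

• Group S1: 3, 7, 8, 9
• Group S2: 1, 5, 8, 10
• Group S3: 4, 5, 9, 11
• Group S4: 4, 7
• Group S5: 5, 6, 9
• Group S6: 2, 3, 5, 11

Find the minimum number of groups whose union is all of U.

Take {S2, S4, S5, S6}. Their union is {1, 2, 3, 4, 5, 6, 7, 8, 9, 10, 11}, which is all 11 items.
Only S2 contains 1, so S2 is forced; the remaining 7 items need at least 3 more groups (each remaining group adds at most 3) — so at least 4 groups are needed, and 4 is optimal.

4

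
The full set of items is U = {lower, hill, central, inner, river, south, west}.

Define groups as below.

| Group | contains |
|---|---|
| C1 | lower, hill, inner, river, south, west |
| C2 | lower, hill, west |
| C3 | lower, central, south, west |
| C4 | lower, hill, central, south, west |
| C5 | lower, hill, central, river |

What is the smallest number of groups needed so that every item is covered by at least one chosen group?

C1 and C3 together: C1 ∪ C3 = {lower, hill, central, inner, river, south, west} — every item is covered.
No single group has all 7 items (the largest, C1, has 6), so 2 is optimal.

2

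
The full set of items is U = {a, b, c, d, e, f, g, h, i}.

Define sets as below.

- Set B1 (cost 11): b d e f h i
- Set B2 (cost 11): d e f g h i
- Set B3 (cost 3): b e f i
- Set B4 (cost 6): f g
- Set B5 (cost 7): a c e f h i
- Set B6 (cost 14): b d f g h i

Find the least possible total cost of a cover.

B2, B3, B5 together cover every item (B2 ∪ B3 ∪ B5 = {a, b, c, d, e, f, g, h, i}); total cost 11 + 3 + 7 = 21.
No covering selection has total cost below 21.

21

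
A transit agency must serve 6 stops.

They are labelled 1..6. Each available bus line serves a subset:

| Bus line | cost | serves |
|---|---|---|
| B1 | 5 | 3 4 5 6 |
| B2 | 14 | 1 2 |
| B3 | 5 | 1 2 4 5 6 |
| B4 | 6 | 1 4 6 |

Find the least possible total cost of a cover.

B1, B3 together cover every stop (B1 ∪ B3 = {1, 2, 3, 4, 5, 6}); total cost 5 + 5 = 10.
No covering selection has total cost below 10.

10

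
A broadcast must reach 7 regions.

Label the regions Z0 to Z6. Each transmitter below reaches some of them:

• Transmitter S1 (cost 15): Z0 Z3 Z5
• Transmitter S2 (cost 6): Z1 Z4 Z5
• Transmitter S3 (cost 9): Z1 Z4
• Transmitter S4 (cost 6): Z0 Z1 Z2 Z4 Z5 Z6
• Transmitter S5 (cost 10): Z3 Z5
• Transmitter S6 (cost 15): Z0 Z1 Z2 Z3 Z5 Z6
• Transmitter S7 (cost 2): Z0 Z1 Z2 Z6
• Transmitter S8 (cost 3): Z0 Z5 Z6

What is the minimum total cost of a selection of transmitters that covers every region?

16

S4, S5 together cover every region (S4 ∪ S5 = {Z0, Z1, Z2, Z3, Z4, Z5, Z6}); total cost 6 + 10 = 16.
The greedy pick S7, S2, S5 costs 18; no covering selection beats 16.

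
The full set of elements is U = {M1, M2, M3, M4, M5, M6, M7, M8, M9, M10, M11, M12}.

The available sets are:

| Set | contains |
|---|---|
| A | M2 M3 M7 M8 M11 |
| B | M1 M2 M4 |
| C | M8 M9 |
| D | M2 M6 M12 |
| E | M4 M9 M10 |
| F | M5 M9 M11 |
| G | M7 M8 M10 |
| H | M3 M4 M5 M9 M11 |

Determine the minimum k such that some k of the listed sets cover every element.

4

B and D and G and H together: B ∪ D ∪ G ∪ H = {M1, M2, M3, M4, M5, M6, M7, M8, M9, M10, M11, M12} — every element is covered.
Only B contains M1, so B is forced; the remaining 9 elements need at least 3 more sets (each remaining set adds at most 4) — so at least 4 sets are needed, and 4 is optimal.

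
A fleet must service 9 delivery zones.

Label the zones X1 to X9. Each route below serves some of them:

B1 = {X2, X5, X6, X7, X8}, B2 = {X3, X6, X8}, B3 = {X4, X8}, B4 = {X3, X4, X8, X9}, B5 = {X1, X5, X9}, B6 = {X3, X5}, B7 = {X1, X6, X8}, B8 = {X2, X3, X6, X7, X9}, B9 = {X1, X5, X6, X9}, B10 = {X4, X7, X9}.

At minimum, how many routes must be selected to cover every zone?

3

B4 and B8 and B9 together: B4 ∪ B8 ∪ B9 = {X1, X2, X3, X4, X5, X6, X7, X8, X9} — every zone is covered.
No 2 of the 10 routes cover everything (all 45 combinations miss at least one zone), so 3 is optimal.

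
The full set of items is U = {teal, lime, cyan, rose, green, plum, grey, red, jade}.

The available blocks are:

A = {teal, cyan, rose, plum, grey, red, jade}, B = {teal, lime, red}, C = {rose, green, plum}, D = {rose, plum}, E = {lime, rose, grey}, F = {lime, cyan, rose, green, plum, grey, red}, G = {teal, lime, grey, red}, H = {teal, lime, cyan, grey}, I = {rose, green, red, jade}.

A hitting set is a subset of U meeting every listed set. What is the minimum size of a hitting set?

2

The 2 items {teal, rose} hit every block.
The blocks B, D are pairwise disjoint, so any hitting set needs a separate item for each — at least 2. Hence 2 is optimal.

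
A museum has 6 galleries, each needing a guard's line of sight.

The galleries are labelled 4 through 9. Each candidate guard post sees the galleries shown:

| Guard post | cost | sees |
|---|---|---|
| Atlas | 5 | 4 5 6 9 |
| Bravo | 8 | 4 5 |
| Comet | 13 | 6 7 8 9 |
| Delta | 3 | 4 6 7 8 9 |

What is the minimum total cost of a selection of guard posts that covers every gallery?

Atlas, Delta together cover every gallery (Atlas ∪ Delta = {4, 5, 6, 7, 8, 9}); total cost 5 + 3 = 8.
No covering selection has total cost below 8.

8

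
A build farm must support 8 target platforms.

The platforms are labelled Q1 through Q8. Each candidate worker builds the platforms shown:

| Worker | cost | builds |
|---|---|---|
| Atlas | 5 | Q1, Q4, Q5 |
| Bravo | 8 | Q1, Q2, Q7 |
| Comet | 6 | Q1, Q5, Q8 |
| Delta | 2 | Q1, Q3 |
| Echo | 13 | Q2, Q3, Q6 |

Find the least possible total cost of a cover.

Atlas, Bravo, Comet, Echo together cover every platform (Atlas ∪ Bravo ∪ Comet ∪ Echo = {Q1, Q2, Q3, Q4, Q5, Q6, Q7, Q8}); total cost 5 + 8 + 6 + 13 = 32.
The greedy pick Delta, Atlas, Bravo, Comet, Echo costs 34; no covering selection beats 32.

32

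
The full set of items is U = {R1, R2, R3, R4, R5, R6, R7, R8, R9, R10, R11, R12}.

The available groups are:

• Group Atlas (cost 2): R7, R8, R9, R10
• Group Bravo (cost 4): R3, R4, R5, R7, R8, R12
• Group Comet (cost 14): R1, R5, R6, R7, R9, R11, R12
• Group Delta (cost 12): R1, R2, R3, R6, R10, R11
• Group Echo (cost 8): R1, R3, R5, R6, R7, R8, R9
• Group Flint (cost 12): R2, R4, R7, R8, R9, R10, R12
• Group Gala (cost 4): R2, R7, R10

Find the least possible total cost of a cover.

18

Atlas, Bravo, Delta together cover every item (Atlas ∪ Bravo ∪ Delta = {R1, R2, R3, R4, R5, R6, R7, R8, R9, R10, R11, R12}); total cost 2 + 4 + 12 = 18.
No covering selection has total cost below 18.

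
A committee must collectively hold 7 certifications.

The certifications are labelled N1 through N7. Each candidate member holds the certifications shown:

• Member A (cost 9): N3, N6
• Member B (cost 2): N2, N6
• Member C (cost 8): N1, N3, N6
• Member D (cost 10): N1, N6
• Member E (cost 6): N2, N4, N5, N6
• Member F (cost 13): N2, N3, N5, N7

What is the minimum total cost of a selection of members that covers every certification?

27

C, E, F together cover every certification (C ∪ E ∪ F = {N1, N2, N3, N4, N5, N6, N7}); total cost 8 + 6 + 13 = 27.
The greedy pick B, E, C, F costs 29; no covering selection beats 27.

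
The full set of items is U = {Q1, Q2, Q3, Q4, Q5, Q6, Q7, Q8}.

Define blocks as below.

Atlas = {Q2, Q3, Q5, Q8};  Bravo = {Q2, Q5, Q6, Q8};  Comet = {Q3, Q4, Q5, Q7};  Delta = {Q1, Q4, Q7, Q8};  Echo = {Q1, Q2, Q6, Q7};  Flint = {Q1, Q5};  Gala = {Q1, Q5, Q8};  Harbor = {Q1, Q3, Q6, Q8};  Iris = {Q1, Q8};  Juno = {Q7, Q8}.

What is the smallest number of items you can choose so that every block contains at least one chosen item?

3

H = {Q5, Q6, Q8} meets every block (each contains at least one member of H), and |H| = 3.
No choice of 2 items meets every block, so 3 is the minimum.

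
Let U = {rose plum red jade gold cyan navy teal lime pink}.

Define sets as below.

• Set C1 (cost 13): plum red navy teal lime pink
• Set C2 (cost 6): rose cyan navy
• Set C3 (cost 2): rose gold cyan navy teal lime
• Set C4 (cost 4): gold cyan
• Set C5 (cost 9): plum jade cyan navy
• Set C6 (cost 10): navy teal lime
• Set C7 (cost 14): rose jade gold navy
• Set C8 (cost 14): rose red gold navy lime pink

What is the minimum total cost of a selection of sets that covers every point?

24

C1, C3, C5 together cover every point (C1 ∪ C3 ∪ C5 = {rose, plum, red, jade, gold, cyan, navy, teal, lime, pink}); total cost 13 + 2 + 9 = 24.
No covering selection has total cost below 24.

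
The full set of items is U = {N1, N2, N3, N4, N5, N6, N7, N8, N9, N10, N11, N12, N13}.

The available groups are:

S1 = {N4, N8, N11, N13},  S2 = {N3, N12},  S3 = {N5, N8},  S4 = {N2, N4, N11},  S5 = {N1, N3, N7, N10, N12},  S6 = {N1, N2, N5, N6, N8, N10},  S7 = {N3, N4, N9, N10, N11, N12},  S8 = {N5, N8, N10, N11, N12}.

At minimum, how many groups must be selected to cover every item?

S1 and S5 and S6 and S7 together: S1 ∪ S5 ∪ S6 ∪ S7 = {N1, N2, N3, N4, N5, N6, N7, N8, N9, N10, N11, N12, N13} — every item is covered.
No 3 of the 8 groups cover everything (all 56 combinations miss at least one item), so 4 is optimal.

4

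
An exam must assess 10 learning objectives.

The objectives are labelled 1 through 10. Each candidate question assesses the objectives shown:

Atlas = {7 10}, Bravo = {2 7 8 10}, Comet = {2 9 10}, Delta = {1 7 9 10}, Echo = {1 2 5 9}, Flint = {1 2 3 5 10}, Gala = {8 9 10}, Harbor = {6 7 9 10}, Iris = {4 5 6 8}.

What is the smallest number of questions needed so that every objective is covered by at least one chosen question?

3

Take {Delta, Flint, Iris}. Their union is {1, 2, 3, 4, 5, 6, 7, 8, 9, 10}, which is all 10 objectives.
Only Flint contains 3, so Flint is forced; the remaining 5 objectives need at least 2 more questions (each remaining question adds at most 3) — so at least 3 questions are needed, and 3 is optimal.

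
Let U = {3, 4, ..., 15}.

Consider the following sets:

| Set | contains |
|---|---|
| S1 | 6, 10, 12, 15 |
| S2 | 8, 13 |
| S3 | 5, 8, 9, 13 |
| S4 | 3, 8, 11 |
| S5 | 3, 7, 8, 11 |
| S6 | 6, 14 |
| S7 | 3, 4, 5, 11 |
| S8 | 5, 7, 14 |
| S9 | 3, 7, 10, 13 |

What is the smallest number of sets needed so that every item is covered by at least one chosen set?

S1, S3, S7, and S8 cover everything between them: the union {3, 4, 5, 6, 7, 8, 9, 10, 11, 12, 13, 14, 15} is all of U.
Each set has at most 4 items, and 3·4 = 12 < 13 — so at least 4 sets are needed, and 4 is optimal.

4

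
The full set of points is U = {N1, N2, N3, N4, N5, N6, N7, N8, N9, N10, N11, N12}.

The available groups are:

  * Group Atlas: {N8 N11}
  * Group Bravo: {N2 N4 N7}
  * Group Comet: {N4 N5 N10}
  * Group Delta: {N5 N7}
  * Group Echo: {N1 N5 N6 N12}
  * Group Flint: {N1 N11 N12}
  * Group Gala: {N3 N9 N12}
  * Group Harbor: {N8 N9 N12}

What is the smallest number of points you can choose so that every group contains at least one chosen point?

4

The 4 points {N7, N8, N10, N12} hit every group.
No choice of 3 points meets every group, so 4 is the minimum.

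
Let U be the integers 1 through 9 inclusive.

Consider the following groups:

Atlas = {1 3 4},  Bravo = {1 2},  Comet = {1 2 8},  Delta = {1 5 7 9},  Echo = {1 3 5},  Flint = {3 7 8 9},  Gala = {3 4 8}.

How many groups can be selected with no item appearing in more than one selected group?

Bravo, Flint are pairwise disjoint (Bravo={1,2}; Flint={3,7,8,9}).
Every remaining group overlaps one of these, and no 3 of the listed groups are pairwise disjoint, so 2 is the maximum.

2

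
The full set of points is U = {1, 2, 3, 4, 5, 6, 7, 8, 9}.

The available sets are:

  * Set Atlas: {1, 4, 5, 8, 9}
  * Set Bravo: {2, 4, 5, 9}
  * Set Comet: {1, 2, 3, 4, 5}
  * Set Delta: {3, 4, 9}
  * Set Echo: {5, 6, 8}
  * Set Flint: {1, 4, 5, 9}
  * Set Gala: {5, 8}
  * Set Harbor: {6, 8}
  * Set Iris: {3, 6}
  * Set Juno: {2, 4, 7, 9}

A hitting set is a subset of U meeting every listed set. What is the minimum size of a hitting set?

3

Take H = {3, 8, 9}. Each listed set contains at least one of these, so H is a hitting set of size 3.
The sets Gala, Iris, Juno are pairwise disjoint, so any hitting set needs a separate point for each — at least 3. Hence 3 is optimal.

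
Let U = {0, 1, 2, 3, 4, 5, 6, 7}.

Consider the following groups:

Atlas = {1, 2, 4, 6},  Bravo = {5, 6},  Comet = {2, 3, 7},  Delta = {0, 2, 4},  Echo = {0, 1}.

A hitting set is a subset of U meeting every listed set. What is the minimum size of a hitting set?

Take H = {0, 6, 7}. Each listed group contains at least one of these, so H is a hitting set of size 3.
The groups Bravo, Comet, Echo are pairwise disjoint, so any hitting set needs a separate point for each — at least 3. Hence 3 is optimal.

3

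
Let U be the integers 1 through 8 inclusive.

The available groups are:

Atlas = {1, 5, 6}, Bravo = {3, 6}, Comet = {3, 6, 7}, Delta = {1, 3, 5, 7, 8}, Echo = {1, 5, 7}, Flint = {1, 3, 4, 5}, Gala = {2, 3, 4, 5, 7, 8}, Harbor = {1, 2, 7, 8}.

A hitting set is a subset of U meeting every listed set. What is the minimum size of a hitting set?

2

The 2 elements {1, 3} hit every group.
The groups Bravo, Echo are pairwise disjoint, so any hitting set needs a separate element for each — at least 2. Hence 2 is optimal.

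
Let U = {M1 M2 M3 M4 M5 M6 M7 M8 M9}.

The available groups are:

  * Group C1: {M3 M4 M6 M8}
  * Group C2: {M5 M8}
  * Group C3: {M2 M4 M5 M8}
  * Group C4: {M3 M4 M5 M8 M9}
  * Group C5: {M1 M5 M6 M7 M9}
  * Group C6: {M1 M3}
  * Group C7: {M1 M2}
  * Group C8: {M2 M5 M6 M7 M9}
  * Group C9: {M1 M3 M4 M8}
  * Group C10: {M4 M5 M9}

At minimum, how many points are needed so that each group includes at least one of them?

Take H = {M2, M3, M5}. Each listed group contains at least one of these, so H is a hitting set of size 3.
No choice of 2 points meets every group, so 3 is the minimum.

3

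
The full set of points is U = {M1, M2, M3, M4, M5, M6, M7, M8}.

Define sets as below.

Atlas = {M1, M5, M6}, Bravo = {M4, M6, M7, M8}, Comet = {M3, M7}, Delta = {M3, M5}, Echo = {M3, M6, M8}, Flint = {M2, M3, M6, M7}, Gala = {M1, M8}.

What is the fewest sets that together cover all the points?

Take {Atlas, Bravo, Flint}. Their union is {M1, M2, M3, M4, M5, M6, M7, M8}, which is all 8 points.
Only Flint contains M2, so Flint is forced; the remaining 4 points need at least 2 more sets (each remaining set adds at most 2) — so at least 3 sets are needed, and 3 is optimal.

3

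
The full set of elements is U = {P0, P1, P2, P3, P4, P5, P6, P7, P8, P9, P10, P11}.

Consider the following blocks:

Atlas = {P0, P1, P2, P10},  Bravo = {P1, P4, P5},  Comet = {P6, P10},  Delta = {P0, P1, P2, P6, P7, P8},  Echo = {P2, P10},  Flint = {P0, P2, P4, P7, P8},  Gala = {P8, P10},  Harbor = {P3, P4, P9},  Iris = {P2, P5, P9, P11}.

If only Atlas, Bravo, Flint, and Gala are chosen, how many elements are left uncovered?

4

Union of Atlas, Bravo, Flint, Gala = {P0, P1, P2, P4, P5, P7, P8, P10}.
Not covered: P3, P6, P9, P11 — 4 elements.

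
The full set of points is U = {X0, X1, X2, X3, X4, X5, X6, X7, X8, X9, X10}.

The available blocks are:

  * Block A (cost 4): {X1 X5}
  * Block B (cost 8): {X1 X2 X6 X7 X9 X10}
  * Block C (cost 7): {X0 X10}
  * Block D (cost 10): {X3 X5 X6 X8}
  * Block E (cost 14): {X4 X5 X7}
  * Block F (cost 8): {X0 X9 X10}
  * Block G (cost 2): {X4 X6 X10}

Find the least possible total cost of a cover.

27

B, C, D, G together cover every point (B ∪ C ∪ D ∪ G = {X0, X1, X2, X3, X4, X5, X6, X7, X8, X9, X10}); total cost 8 + 7 + 10 + 2 = 27.
The greedy pick G, A, B, D, C costs 31; no covering selection beats 27.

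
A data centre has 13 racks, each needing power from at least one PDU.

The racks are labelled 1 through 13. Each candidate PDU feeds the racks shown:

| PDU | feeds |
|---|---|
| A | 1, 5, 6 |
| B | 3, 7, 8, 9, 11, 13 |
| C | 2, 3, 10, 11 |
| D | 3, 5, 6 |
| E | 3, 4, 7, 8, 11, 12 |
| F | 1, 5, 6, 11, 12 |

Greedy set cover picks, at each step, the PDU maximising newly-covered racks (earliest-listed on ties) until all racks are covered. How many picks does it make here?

4

Greedy: pick B (covers 6 new) → pick F (covers 4 new) → pick C (covers 2 new) → pick E (covers 1 new). Total picks: 4.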